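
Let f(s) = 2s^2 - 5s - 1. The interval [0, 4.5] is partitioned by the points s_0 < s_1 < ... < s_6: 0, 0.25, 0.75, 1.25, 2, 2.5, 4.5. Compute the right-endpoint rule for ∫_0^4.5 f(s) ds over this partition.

26.84375

Subinterval widths: 0.25, 0.5, 0.5, 0.75, 0.5, 2.
Right endpoints: 0.25, 0.75, 1.25, 2, 2.5, 4.5.
f(0.25) = -2.125, f(0.75) = -3.625, f(1.25) = -4.125, f(2) = -3, f(2.5) = -1, f(4.5) = 17.
Sum = Σ Δs_i · f(s_i).
Sum = 26.84375.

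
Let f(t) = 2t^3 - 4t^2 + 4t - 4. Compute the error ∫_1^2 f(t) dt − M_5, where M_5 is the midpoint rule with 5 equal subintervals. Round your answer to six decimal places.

Exact integral: ∫_1^2 f(t) dt ≈ 0.16666667.
M_5 = 0.15.
Error ≈ 0.16666667 − 0.15 ≈ 0.016667.

0.016667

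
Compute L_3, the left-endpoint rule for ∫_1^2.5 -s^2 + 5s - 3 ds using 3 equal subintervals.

Δs = (2.5 − 1)/3 = 0.5.
Left endpoints: 1, 1.5, 2.
f(1) = 1, f(1.5) = 2.25, f(2) = 3.
Sum = Δs · [f(1) + f(1.5) + f(2)].
Sum = 3.125.

3.125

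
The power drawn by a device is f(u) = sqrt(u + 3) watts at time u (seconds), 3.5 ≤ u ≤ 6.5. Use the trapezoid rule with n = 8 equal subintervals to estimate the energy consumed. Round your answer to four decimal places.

Δu = (6.5 − 3.5)/8 = 0.375.
f(3.5) ≈ 2.5495, f(3.875) ≈ 2.6220, f(4.25) ≈ 2.6926, f(4.625) ≈ 2.7613, f(5) ≈ 2.8284, f(5.375) ≈ 2.8940, f(5.75) ≈ 2.9580, f(6.125) ≈ 3.0208, f(6.5) ≈ 3.0822.
T_8 = (Δu/2)·[f(u_0) + 2f(u_1) + ... + 2f(u_{7}) + f(u_8)].
Sum ≈ 8.4724.

8.4724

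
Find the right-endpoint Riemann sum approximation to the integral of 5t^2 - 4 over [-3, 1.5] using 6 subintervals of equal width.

Δt = (1.5 − (-3))/6 = 0.75.
Right endpoints: -2.25, -1.5, -0.75, 0, 0.75, 1.5.
f(-2.25) = 21.3125, f(-1.5) = 7.25, f(-0.75) = -1.1875, f(0) = -4, f(0.75) = -1.1875, f(1.5) = 7.25.
Sum = Δt · [f(-2.25) + f(-1.5) + f(-0.75) + ...].
Sum = 22.078125.

22.078125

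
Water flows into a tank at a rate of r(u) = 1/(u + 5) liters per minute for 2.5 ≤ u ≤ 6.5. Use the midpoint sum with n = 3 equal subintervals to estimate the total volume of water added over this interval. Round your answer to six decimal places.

0.426693

Δu = (6.5 − 2.5)/3 = 4/3.
Midpoints: 19/6, 4.5, 35/6.
r(19/6) = 6/49, r(4.5) = 2/19, r(35/6) = 6/65.
Sum = Δu · [r(19/6) + r(4.5) + r(35/6)].
Sum ≈ 0.426693.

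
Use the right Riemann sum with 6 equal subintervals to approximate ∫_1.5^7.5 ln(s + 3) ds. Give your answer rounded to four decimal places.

12.3342

Δs = (7.5 − 1.5)/6 = 1.
Right endpoints: 2.5, 3.5, 4.5, 5.5, 6.5, 7.5.
f(2.5) ≈ 1.7047, f(3.5) ≈ 1.8718, f(4.5) ≈ 2.0149, f(5.5) ≈ 2.1401, f(6.5) ≈ 2.2513, f(7.5) ≈ 2.3514.
Sum = Δs · [f(2.5) + f(3.5) + f(4.5) + ...].
Sum ≈ 12.3342.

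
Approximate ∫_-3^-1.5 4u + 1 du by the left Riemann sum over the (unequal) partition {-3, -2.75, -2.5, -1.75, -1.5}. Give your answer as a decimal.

-13.5

Subinterval widths: 0.25, 0.25, 0.75, 0.25.
Left endpoints: -3, -2.75, -2.5, -1.75.
f(-3) = -11, f(-2.75) = -10, f(-2.5) = -9, f(-1.75) = -6.
Sum = Σ Δu_i · f(u_i).
Sum = -13.5.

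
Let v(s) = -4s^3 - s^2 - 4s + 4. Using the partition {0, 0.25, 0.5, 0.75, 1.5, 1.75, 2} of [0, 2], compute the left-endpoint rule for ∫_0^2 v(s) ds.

-10.21875

Subinterval widths: 0.25, 0.25, 0.25, 0.75, 0.25, 0.25.
Left endpoints: 0, 0.25, 0.5, 0.75, 1.5, 1.75.
v(0) = 4, v(0.25) = 2.875, v(0.5) = 1.25, v(0.75) = -1.25, v(1.5) = -17.75, v(1.75) = -27.5.
Sum = Σ Δs_i · v(s_i).
Sum = -10.21875.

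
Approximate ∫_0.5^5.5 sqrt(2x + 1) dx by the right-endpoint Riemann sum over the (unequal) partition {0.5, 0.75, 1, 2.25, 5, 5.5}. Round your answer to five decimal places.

14.61258

Subinterval widths: 0.25, 0.25, 1.25, 2.75, 0.5.
Right endpoints: 0.75, 1, 2.25, 5, 5.5.
f(0.75) ≈ 1.58114, f(1) ≈ 1.73205, f(2.25) ≈ 2.34521, f(5) ≈ 3.31662, f(5.5) ≈ 3.46410.
Sum = Σ Δx_i · f(x_i).
Sum ≈ 14.61258.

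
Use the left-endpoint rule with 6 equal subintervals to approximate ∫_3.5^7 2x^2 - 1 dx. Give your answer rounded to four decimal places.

Δx = (7 − 3.5)/6 = 7/12.
Left endpoints: 3.5, 49/12, 14/3, 5.25, 35/6, 77/12.
f(3.5) = 23.5, f(49/12) = 2329/72, f(14/3) = 383/9, f(5.25) = 54.125, f(35/6) = 1207/18, f(77/12) = 5857/72.
Sum = Δx · [f(3.5) + f(49/12) + f(14/3) + ...].
Sum ≈ 175.5428.

175.5428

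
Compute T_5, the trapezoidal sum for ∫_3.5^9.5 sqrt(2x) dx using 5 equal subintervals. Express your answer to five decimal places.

Δx = (9.5 − 3.5)/5 = 1.2.
f(3.5) ≈ 2.64575, f(4.7) ≈ 3.06594, f(5.9) ≈ 3.43511, f(7.1) ≈ 3.76829, f(8.3) ≈ 4.07431, f(9.5) ≈ 4.35890.
T_5 = (Δx/2)·[f(x_0) + 2f(x_1) + ... + 2f(x_{4}) + f(x_5)].
Sum ≈ 21.41517.

21.41517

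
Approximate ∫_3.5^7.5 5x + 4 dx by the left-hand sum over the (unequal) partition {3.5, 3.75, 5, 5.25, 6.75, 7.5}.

114.75

Subinterval widths: 0.25, 1.25, 0.25, 1.5, 0.75.
Left endpoints: 3.5, 3.75, 5, 5.25, 6.75.
f(3.5) = 21.5, f(3.75) = 22.75, f(5) = 29, f(5.25) = 30.25, f(6.75) = 37.75.
Sum = Σ Δx_i · f(x_i).
Sum = 114.75.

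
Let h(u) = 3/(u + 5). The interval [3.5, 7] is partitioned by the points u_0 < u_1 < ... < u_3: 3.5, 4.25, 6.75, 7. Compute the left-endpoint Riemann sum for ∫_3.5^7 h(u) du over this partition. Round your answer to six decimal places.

1.139346

Subinterval widths: 0.75, 2.5, 0.25.
Left endpoints: 3.5, 4.25, 6.75.
h(3.5) = 6/17, h(4.25) = 12/37, h(6.75) = 12/47.
Sum = Σ Δu_i · h(u_i).
Sum ≈ 1.139346.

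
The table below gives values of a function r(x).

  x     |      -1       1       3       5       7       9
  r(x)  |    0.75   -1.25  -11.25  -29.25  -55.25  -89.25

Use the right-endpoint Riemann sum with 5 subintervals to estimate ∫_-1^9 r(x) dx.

Δx = 2.
Sum = 2·[(-1.25) + (-11.25) + (-29.25) + (-55.25) + (-89.25)] = -372.5.

-372.5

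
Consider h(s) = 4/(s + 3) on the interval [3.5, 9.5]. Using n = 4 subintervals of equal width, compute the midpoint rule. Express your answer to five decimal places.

Δs = (9.5 − 3.5)/4 = 1.5.
Midpoints: 4.25, 5.75, 7.25, 8.75.
h(4.25) = 16/29, h(5.75) = 16/35, h(7.25) = 16/41, h(8.75) = 16/47.
Sum = Δs · [h(4.25) + h(5.75) + h(7.25) + h(8.75)].
Sum ≈ 2.60930.

2.60930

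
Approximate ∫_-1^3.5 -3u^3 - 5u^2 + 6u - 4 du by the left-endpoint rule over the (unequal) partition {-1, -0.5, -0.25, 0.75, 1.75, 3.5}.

Subinterval widths: 0.5, 0.25, 1, 1, 1.75.
Left endpoints: -1, -0.5, -0.25, 0.75, 1.75.
f(-1) = -12, f(-0.5) = -7.875, f(-0.25) = -5.765625, f(0.75) = -3.578125, f(1.75) = -24.890625.
Sum = Σ Δu_i · f(u_i).
Sum = -60.87109375.

-60.87109375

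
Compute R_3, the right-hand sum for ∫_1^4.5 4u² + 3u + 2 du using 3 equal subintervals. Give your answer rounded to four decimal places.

Δu = (4.5 − 1)/3 = 7/6.
Right endpoints: 13/6, 10/3, 4.5.
f(13/6) = 491/18, f(10/3) = 508/9, f(4.5) = 96.5.
Sum = Δu · [f(13/6) + f(10/3) + f(4.5)].
Sum ≈ 210.2593.

210.2593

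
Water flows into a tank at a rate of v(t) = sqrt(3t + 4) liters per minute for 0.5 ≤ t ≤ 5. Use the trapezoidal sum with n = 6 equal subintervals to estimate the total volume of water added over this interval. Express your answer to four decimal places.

15.5241

Δt = (5 − 0.5)/6 = 0.75.
v(0.5) ≈ 2.3452, v(1.25) ≈ 2.7839, v(2) ≈ 3.1623, v(2.75) ≈ 3.5000, v(3.5) ≈ 3.8079, v(4.25) ≈ 4.0927, v(5) ≈ 4.3589.
T_6 = (Δt/2)·[v(t_0) + 2v(t_1) + ... + 2v(t_{5}) + v(t_6)].
Sum ≈ 15.5241.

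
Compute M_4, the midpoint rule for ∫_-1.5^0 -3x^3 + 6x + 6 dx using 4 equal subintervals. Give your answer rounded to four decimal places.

5.9282

Δx = (0 − (-1.5))/4 = 0.375.
Midpoints: -1.3125, -0.9375, -0.5625, -0.1875.
f(-1.3125) = 20103/4096, f(-0.9375) = 11661/4096, f(-0.5625) = 12939/4096, f(-0.1875) = 20049/4096.
Sum = Δx · [f(-1.3125) + f(-0.9375) + f(-0.5625) + f(-0.1875)].
Sum ≈ 5.9282.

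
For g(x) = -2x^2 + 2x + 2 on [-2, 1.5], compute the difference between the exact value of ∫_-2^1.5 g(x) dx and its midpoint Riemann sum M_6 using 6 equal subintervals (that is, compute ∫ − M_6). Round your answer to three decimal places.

Exact integral: ∫_-2^1.5 g(x) dx ≈ -2.33333.
M_6 ≈ -2.13484.
Error ≈ -2.33333 − (-2.13484) ≈ -0.198.

-0.198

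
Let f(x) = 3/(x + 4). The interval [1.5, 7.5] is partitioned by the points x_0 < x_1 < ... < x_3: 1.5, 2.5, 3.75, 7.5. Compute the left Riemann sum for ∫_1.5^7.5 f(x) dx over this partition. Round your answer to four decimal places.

Subinterval widths: 1, 1.25, 3.75.
Left endpoints: 1.5, 2.5, 3.75.
f(1.5) = 6/11, f(2.5) = 6/13, f(3.75) = 12/31.
Sum = Σ Δx_i · f(x_i).
Sum ≈ 2.5740.

2.5740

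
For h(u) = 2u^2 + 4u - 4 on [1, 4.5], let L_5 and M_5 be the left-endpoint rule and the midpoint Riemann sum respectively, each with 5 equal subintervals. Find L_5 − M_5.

L_5 = 66.78.
M_5 = 84.2975.
L_5 − M_5 = -17.5175.

-17.5175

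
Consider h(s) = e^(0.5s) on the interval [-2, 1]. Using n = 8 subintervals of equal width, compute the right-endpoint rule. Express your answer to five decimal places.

Δs = (1 − (-2))/8 = 0.375.
Right endpoints: -1.625, -1.25, -0.875, -0.5, -0.125, 0.25, 0.625, 1.
h(-1.625) ≈ 0.44375, h(-1.25) ≈ 0.53526, h(-0.875) ≈ 0.64565, h(-0.5) ≈ 0.77880, h(-0.125) ≈ 0.93941, h(0.25) ≈ 1.13315, h(0.625) ≈ 1.36684, h(1) ≈ 1.64872.
Sum = Δs · [h(-1.625) + h(-1.25) + h(-0.875) + ...].
Sum ≈ 2.80934.

2.80934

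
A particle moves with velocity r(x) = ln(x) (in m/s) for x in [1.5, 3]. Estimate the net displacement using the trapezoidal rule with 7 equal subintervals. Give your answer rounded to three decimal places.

Δx = (3 − 1.5)/7 = 3/14.
r(1.5) ≈ 0.405, r(12/7) ≈ 0.539, r(27/14) ≈ 0.657, r(15/7) ≈ 0.762, r(33/14) ≈ 0.857, r(18/7) ≈ 0.944, r(39/14) ≈ 1.025, r(3) ≈ 1.099.
T_7 = (Δx/2)·[r(x_0) + 2r(x_1) + ... + 2r(x_{6}) + r(x_7)].
Sum ≈ 1.186.

1.186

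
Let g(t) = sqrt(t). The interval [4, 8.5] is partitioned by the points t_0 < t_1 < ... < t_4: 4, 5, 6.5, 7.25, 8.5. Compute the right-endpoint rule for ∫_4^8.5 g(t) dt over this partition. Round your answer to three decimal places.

11.724

Subinterval widths: 1, 1.5, 0.75, 1.25.
Right endpoints: 5, 6.5, 7.25, 8.5.
g(5) ≈ 2.236, g(6.5) ≈ 2.550, g(7.25) ≈ 2.693, g(8.5) ≈ 2.915.
Sum = Σ Δt_i · g(t_i).
Sum ≈ 11.724.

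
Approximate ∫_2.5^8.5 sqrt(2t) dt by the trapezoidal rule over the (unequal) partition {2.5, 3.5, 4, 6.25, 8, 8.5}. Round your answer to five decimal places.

Subinterval widths: 1, 0.5, 2.25, 1.75, 0.5.
f(2.5) ≈ 2.23607, f(3.5) ≈ 2.64575, f(4) ≈ 2.82843, f(6.25) ≈ 3.53553, f(8) ≈ 4.00000, f(8.5) ≈ 4.12311.
On each subinterval the trapezoid contributes (Δt_i/2)·[f(t_{i-1}) + f(t_i)].
Sum ≈ 19.59328.

19.59328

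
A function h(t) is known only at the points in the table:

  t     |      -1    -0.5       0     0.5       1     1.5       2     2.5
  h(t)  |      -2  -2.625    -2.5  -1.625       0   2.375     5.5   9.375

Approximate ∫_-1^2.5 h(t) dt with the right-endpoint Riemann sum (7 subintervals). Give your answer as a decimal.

5.25

Δt = 0.5.
Sum = 0.5·[(-2.625) + (-2.5) + (-1.625) + 0 + 2.375 + 5.5 + 9.375] = 5.25.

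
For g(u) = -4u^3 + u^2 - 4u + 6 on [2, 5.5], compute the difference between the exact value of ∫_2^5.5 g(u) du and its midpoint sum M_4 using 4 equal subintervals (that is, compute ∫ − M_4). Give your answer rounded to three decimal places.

-9.826

Exact integral: ∫_2^5.5 g(u) du ≈ -877.77083.
M_4 = -867.9453125.
Error ≈ -877.77083 − (-867.9453125) ≈ -9.826.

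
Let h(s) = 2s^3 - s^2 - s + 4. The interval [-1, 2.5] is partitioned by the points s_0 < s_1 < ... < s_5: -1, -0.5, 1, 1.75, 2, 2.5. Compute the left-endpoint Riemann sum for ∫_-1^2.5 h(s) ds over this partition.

19.4765625

Subinterval widths: 0.5, 1.5, 0.75, 0.25, 0.5.
Left endpoints: -1, -0.5, 1, 1.75, 2.
h(-1) = 2, h(-0.5) = 4, h(1) = 4, h(1.75) = 9.90625, h(2) = 14.
Sum = Σ Δs_i · h(s_i).
Sum = 19.4765625.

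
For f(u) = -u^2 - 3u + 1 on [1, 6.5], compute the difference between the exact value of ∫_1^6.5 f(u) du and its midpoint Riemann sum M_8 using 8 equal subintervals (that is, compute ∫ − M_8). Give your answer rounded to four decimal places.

-0.2166

Exact integral: ∫_1^6.5 f(u) du ≈ -147.583333.
M_8 ≈ -147.366699.
Error ≈ -147.583333 − (-147.366699) ≈ -0.2166.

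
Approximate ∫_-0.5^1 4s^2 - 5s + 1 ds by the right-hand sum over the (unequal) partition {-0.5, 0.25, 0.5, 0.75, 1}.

-0.25

Subinterval widths: 0.75, 0.25, 0.25, 0.25.
Right endpoints: 0.25, 0.5, 0.75, 1.
f(0.25) = 0, f(0.5) = -0.5, f(0.75) = -0.5, f(1) = 0.
Sum = Σ Δs_i · f(s_i).
Sum = -0.25.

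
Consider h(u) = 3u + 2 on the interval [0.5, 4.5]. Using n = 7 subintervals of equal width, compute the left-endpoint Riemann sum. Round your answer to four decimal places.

34.5714

Δu = (4.5 − 0.5)/7 = 4/7.
Left endpoints: 0.5, 15/14, 23/14, 31/14, 39/14, 47/14, 55/14.
h(0.5) = 3.5, h(15/14) = 73/14, h(23/14) = 97/14, h(31/14) = 121/14, h(39/14) = 145/14, h(47/14) = 169/14, h(55/14) = 193/14.
Sum = Δu · [h(0.5) + h(15/14) + h(23/14) + ...].
Sum ≈ 34.5714.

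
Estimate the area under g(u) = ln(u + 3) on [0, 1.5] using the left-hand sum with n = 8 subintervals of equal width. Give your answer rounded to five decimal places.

1.93417

Δu = (1.5 − 0)/8 = 0.1875.
Left endpoints: 0, 0.1875, 0.375, 0.5625, 0.75, 0.9375, 1.125, 1.3125.
g(0) ≈ 1.09861, g(0.1875) ≈ 1.15924, g(0.375) ≈ 1.21640, g(0.5625) ≈ 1.27046, g(0.75) ≈ 1.32176, g(0.9375) ≈ 1.37055, g(1.125) ≈ 1.41707, g(1.3125) ≈ 1.46152.
Sum = Δu · [g(0) + g(0.1875) + g(0.375) + ...].
Sum ≈ 1.93417.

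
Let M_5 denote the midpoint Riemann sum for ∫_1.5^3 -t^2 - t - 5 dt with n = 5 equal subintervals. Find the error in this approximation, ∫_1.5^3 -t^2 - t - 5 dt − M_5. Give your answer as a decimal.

Exact integral: ∫_1.5^3 f(t) dt = -18.75.
M_5 = -18.73875.
Error = -18.75 − (-18.73875) = -0.01125.

-0.01125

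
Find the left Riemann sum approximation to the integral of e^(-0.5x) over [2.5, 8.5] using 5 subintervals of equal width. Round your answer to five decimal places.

Δx = (8.5 − 2.5)/5 = 1.2.
Left endpoints: 2.5, 3.7, 4.9, 6.1, 7.3.
f(2.5) ≈ 0.28650, f(3.7) ≈ 0.15724, f(4.9) ≈ 0.08629, f(6.1) ≈ 0.04736, f(7.3) ≈ 0.02599.
Sum = Δx · [f(2.5) + f(3.7) + f(4.9) + f(6.1) + f(7.3)].
Sum ≈ 0.72406.

0.72406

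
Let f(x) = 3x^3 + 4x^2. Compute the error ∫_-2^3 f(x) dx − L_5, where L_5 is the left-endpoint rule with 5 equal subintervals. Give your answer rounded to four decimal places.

Exact integral: ∫_-2^3 f(x) dx ≈ 95.416667.
L_5 = 40.
Error ≈ 95.416667 − 40 ≈ 55.4167.

55.4167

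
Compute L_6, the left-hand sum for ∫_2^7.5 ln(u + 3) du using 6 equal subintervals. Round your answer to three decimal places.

Δu = (7.5 − 2)/6 = 11/12.
Left endpoints: 2, 35/12, 23/6, 4.75, 17/3, 79/12.
f(2) ≈ 1.609, f(35/12) ≈ 1.778, f(23/6) ≈ 1.922, f(4.75) ≈ 2.048, f(17/3) ≈ 2.159, f(79/12) ≈ 2.260.
Sum = Δu · [f(2) + f(35/12) + f(23/6) + ...].
Sum ≈ 10.795.

10.795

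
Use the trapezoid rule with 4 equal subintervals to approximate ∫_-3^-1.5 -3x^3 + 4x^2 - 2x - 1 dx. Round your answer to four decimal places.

Δx = (-1.5 − (-3))/4 = 0.375.
f(-3) = 122, f(-2.625) = 44071/512, f(-2.25) = 57.921875, f(-1.875) = 18733/512, f(-1.5) = 21.125.
T_4 = (Δx/2)·[f(x_0) + 2f(x_1) + 2f(x_2) + 2f(x_3) + f(x_4)].
Sum ≈ 94.5557.

94.5557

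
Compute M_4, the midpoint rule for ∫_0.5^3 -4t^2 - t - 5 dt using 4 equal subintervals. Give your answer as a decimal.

Δt = (3 − 0.5)/4 = 0.625.
Midpoints: 0.8125, 1.4375, 2.0625, 2.6875.
f(0.8125) = -8.453125, f(1.4375) = -14.703125, f(2.0625) = -24.078125, f(2.6875) = -36.578125.
Sum = Δt · [f(0.8125) + f(1.4375) + f(2.0625) + f(2.6875)].
Sum = -52.3828125.

-52.3828125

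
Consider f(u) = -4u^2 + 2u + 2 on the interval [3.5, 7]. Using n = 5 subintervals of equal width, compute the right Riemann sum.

-406.56

Δu = (7 − 3.5)/5 = 0.7.
Right endpoints: 4.2, 4.9, 5.6, 6.3, 7.
f(4.2) = -60.16, f(4.9) = -84.24, f(5.6) = -112.24, f(6.3) = -144.16, f(7) = -180.
Sum = Δu · [f(4.2) + f(4.9) + f(5.6) + f(6.3) + f(7)].
Sum = -406.56.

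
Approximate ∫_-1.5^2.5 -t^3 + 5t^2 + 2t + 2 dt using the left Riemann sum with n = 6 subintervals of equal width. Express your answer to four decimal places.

Δt = (2.5 − (-1.5))/6 = 2/3.
Left endpoints: -1.5, -5/6, -1/6, 0.5, 7/6, 11/6.
f(-1.5) = 13.625, f(-5/6) = 947/216, f(-1/6) = 391/216, f(0.5) = 4.125, f(7/6) = 2063/216, f(11/6) = 3523/216.
Sum = Δt · [f(-1.5) + f(-5/6) + f(-1/6) + ...].
Sum ≈ 33.2037.

33.2037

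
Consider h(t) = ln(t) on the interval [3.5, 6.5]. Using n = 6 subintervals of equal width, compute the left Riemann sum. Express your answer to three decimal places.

4.625

Δt = (6.5 − 3.5)/6 = 0.5.
Left endpoints: 3.5, 4, 4.5, 5, 5.5, 6.
h(3.5) ≈ 1.253, h(4) ≈ 1.386, h(4.5) ≈ 1.504, h(5) ≈ 1.609, h(5.5) ≈ 1.705, h(6) ≈ 1.792.
Sum = Δt · [h(3.5) + h(4) + h(4.5) + ...].
Sum ≈ 4.625.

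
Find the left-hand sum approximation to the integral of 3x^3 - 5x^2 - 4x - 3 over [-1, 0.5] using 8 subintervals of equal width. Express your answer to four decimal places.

-5.7473

Δx = (0.5 − (-1))/8 = 0.1875.
Left endpoints: -1, -0.8125, -0.625, -0.4375, -0.25, -0.0625, 0.125, 0.3125.
f(-1) = -7, f(-0.8125) = -19087/4096, f(-0.625) = -1631/512, f(-0.4375) = -10069/4096, f(-0.25) = -2.359375, f(-0.0625) = -11347/4096, f(0.125) = -1829/512, f(0.3125) = -19033/4096.
Sum = Δx · [f(-1) + f(-0.8125) + f(-0.625) + ...].
Sum ≈ -5.7473.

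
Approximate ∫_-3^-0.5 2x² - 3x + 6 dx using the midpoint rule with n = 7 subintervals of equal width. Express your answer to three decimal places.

Δx = (-0.5 − (-3))/7 = 5/14.
Midpoints: -79/28, -69/28, -59/28, -1.75, -39/28, -29/28, -19/28.
f(-79/28) = 11911/392, f(-69/28) = 10011/392, f(-59/28) = 8311/392, f(-1.75) = 17.375, f(-39/28) = 5511/392, f(-29/28) = 4411/392, f(-19/28) = 3511/392.
Sum = Δx · [f(-79/28) + f(-69/28) + f(-59/28) + ...].
Sum ≈ 45.989.

45.989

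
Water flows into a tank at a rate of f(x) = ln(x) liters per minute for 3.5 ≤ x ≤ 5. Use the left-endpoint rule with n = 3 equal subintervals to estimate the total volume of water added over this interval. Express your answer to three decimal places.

2.072

Δx = (5 − 3.5)/3 = 0.5.
Left endpoints: 3.5, 4, 4.5.
f(3.5) ≈ 1.253, f(4) ≈ 1.386, f(4.5) ≈ 1.504.
Sum = Δx · [f(3.5) + f(4) + f(4.5)].
Sum ≈ 2.072.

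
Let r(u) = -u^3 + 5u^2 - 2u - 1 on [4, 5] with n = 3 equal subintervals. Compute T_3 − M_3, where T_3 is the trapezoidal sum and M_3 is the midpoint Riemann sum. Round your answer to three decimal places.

-0.236

T_3 ≈ -0.74074.
M_3 ≈ -0.50463.
T_3 − M_3 ≈ -0.236.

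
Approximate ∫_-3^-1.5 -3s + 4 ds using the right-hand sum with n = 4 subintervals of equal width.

Δs = (-1.5 − (-3))/4 = 0.375.
Right endpoints: -2.625, -2.25, -1.875, -1.5.
f(-2.625) = 11.875, f(-2.25) = 10.75, f(-1.875) = 9.625, f(-1.5) = 8.5.
Sum = Δs · [f(-2.625) + f(-2.25) + f(-1.875) + f(-1.5)].
Sum = 15.28125.

15.28125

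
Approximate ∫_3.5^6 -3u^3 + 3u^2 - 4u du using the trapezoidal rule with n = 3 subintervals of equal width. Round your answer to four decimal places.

-745.3299

Δu = (6 − 3.5)/3 = 5/6.
f(3.5) = -105.875, f(13/3) = -1846/9, f(31/6) = -25513/72, f(6) = -564.
T_3 = (Δu/2)·[f(u_0) + 2f(u_1) + 2f(u_2) + f(u_3)].
Sum ≈ -745.3299.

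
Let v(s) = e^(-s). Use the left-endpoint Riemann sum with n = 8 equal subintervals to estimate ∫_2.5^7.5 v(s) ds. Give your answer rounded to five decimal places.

Δs = (7.5 − 2.5)/8 = 0.625.
Left endpoints: 2.5, 3.125, 3.75, 4.375, 5, 5.625, 6.25, 6.875.
v(2.5) ≈ 0.08208, v(3.125) ≈ 0.04394, v(3.75) ≈ 0.02352, v(4.375) ≈ 0.01259, v(5) ≈ 0.00674, v(5.625) ≈ 0.00361, v(6.25) ≈ 0.00193, v(6.875) ≈ 0.00103.
Sum = Δs · [v(2.5) + v(3.125) + v(3.75) + ...].
Sum ≈ 0.10965.

0.10965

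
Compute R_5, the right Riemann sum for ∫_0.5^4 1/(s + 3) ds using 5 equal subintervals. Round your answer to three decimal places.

0.646

Δs = (4 − 0.5)/5 = 0.7.
Right endpoints: 1.2, 1.9, 2.6, 3.3, 4.
f(1.2) = 5/21, f(1.9) = 10/49, f(2.6) = 5/28, f(3.3) = 10/63, f(4) = 1/7.
Sum = Δs · [f(1.2) + f(1.9) + f(2.6) + f(3.3) + f(4)].
Sum ≈ 0.646.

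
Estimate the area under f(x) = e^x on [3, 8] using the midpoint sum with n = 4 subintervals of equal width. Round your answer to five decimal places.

2776.54428

Δx = (8 − 3)/4 = 1.25.
Midpoints: 3.625, 4.875, 6.125, 7.375.
f(3.625) ≈ 37.52472, f(4.875) ≈ 130.97415, f(6.125) ≈ 457.14471, f(7.375) ≈ 1595.59183.
Sum = Δx · [f(3.625) + f(4.875) + f(6.125) + f(7.375)].
Sum ≈ 2776.54428.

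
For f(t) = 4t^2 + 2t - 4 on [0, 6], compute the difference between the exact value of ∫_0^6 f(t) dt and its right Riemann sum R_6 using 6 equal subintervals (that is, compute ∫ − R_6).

Exact integral: ∫_0^6 f(t) dt = 300.
R_6 = 382.
Error = 300 − 382 = -82.

-82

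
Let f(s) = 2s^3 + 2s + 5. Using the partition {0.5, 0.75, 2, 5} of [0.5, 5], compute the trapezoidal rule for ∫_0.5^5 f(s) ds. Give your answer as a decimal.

Subinterval widths: 0.25, 1.25, 3.
f(0.5) = 6.25, f(0.75) = 7.34375, f(2) = 25, f(5) = 265.
On each subinterval the trapezoid contributes (Δs_i/2)·[f(s_{i-1}) + f(s_i)].
Sum = 456.9140625.

456.9140625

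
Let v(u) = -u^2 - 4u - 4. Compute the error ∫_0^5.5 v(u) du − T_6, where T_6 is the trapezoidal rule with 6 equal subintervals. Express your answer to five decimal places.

0.77025

Exact integral: ∫_0^5.5 v(u) du ≈ -137.9583333.
T_6 ≈ -138.7285880.
Error ≈ -137.9583333 − (-138.7285880) ≈ 0.77025.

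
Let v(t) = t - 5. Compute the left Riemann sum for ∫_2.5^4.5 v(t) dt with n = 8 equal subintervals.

Δt = (4.5 − 2.5)/8 = 0.25.
Left endpoints: 2.5, 2.75, 3, 3.25, 3.5, 3.75, 4, 4.25.
v(2.5) = -2.5, v(2.75) = -2.25, v(3) = -2, v(3.25) = -1.75, v(3.5) = -1.5, v(3.75) = -1.25, v(4) = -1, v(4.25) = -0.75.
Sum = Δt · [v(2.5) + v(2.75) + v(3) + ...].
Sum = -3.25.

-3.25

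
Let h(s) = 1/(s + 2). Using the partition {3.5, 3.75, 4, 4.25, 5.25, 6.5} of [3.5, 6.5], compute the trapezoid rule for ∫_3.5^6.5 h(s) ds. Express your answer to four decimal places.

0.4366

Subinterval widths: 0.25, 0.25, 0.25, 1, 1.25.
h(3.5) = 2/11, h(3.75) = 4/23, h(4) = 1/6, h(4.25) = 0.16, h(5.25) = 4/29, h(6.5) = 2/17.
On each subinterval the trapezoid contributes (Δs_i/2)·[h(s_{i-1}) + h(s_i)].
Sum ≈ 0.4366.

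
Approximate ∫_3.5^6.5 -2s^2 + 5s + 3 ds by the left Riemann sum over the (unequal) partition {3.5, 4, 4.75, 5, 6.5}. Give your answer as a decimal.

Subinterval widths: 0.5, 0.75, 0.25, 1.5.
Left endpoints: 3.5, 4, 4.75, 5.
f(3.5) = -4, f(4) = -9, f(4.75) = -18.375, f(5) = -22.
Sum = Σ Δs_i · f(s_i).
Sum = -46.34375.

-46.34375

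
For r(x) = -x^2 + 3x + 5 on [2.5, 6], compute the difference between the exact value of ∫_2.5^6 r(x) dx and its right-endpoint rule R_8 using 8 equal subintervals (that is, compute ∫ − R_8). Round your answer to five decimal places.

4.32259

Exact integral: ∫_2.5^6 r(x) dx ≈ -4.6666667.
R_8 ≈ -8.9892578.
Error ≈ -4.6666667 − (-8.9892578) ≈ 4.32259.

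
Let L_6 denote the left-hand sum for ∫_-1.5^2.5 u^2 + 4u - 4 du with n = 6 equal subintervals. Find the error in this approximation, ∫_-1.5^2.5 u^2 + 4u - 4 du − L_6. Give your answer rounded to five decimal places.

6.37037

Exact integral: ∫_-1.5^2.5 f(u) du ≈ -1.6666667.
L_6 ≈ -8.0370370.
Error ≈ -1.6666667 − (-8.0370370) ≈ 6.37037.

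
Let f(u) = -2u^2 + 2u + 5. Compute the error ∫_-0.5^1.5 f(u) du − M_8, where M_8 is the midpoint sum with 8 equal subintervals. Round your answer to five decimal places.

Exact integral: ∫_-0.5^1.5 f(u) du ≈ 9.6666667.
M_8 = 9.6875.
Error ≈ 9.6666667 − 9.6875 ≈ -0.02083.

-0.02083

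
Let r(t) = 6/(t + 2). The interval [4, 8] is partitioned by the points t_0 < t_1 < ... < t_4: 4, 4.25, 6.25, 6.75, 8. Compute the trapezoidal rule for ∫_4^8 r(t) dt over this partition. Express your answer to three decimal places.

3.089

Subinterval widths: 0.25, 2, 0.5, 1.25.
r(4) = 1, r(4.25) = 0.96, r(6.25) = 8/11, r(6.75) = 24/35, r(8) = 0.6.
On each subinterval the trapezoid contributes (Δt_i/2)·[r(t_{i-1}) + r(t_i)].
Sum ≈ 3.089.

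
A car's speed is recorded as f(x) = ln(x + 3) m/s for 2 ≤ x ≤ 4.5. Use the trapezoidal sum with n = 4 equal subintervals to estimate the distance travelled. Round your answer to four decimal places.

4.5624

Δx = (4.5 − 2)/4 = 0.625.
f(2) ≈ 1.6094, f(2.625) ≈ 1.7272, f(3.25) ≈ 1.8326, f(3.875) ≈ 1.9279, f(4.5) ≈ 2.0149.
T_4 = (Δx/2)·[f(x_0) + 2f(x_1) + 2f(x_2) + 2f(x_3) + f(x_4)].
Sum ≈ 4.5624.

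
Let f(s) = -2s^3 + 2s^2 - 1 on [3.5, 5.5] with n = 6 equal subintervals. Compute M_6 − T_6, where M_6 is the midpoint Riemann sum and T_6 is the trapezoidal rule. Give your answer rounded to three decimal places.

M_6 ≈ -301.70370.
T_6 ≈ -303.09259.
M_6 − T_6 ≈ 1.389.

1.389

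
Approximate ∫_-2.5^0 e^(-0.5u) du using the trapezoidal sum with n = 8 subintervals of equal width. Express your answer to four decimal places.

4.9908

Δu = (0 − (-2.5))/8 = 0.3125.
f(-2.5) ≈ 3.4903, f(-2.1875) ≈ 2.9854, f(-1.875) ≈ 2.5536, f(-1.5625) ≈ 2.1842, f(-1.25) ≈ 1.8682, f(-0.9375) ≈ 1.5980, f(-0.625) ≈ 1.3668, f(-0.3125) ≈ 1.1691, f(0) ≈ 1.0000.
T_8 = (Δu/2)·[f(u_0) + 2f(u_1) + ... + 2f(u_{7}) + f(u_8)].
Sum ≈ 4.9908.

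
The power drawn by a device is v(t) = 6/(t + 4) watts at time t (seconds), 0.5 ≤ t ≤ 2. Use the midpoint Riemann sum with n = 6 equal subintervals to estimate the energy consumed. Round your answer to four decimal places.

Δt = (2 − 0.5)/6 = 0.25.
Midpoints: 0.625, 0.875, 1.125, 1.375, 1.625, 1.875.
v(0.625) = 48/37, v(0.875) = 16/13, v(1.125) = 48/41, v(1.375) = 48/43, v(1.625) = 16/15, v(1.875) = 48/47.
Sum = Δt · [v(0.625) + v(0.875) + v(1.125) + ...].
Sum ≈ 1.7258.

1.7258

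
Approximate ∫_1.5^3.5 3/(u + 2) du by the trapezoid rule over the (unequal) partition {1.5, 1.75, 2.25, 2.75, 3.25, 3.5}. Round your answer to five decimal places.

Subinterval widths: 0.25, 0.5, 0.5, 0.5, 0.25.
f(1.5) = 6/7, f(1.75) = 0.8, f(2.25) = 12/17, f(2.75) = 12/19, f(3.25) = 4/7, f(3.5) = 6/11.
On each subinterval the trapezoid contributes (Δu_i/2)·[f(u_{i-1}) + f(u_i)].
Sum ≈ 1.35834.

1.35834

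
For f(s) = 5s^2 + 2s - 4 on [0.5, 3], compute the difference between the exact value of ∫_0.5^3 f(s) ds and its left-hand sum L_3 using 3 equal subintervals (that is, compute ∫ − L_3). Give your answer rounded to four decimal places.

18.8657

Exact integral: ∫_0.5^3 f(s) ds ≈ 43.541667.
L_3 ≈ 24.675926.
Error ≈ 43.541667 − 24.675926 ≈ 18.8657.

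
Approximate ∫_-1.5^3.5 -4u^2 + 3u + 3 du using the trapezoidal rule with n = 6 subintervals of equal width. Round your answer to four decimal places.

Δu = (3.5 − (-1.5))/6 = 5/6.
f(-1.5) = -10.5, f(-2/3) = -7/9, f(1/6) = 61/18, f(1) = 2, f(11/6) = -89/18, f(8/3) = -157/9, f(3.5) = -35.5.
T_6 = (Δu/2)·[f(u_0) + 2f(u_1) + ... + 2f(u_{5}) + f(u_6)].
Sum ≈ -33.9815.

-33.9815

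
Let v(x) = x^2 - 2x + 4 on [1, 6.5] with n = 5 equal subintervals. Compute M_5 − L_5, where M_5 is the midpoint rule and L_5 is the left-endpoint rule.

14.97375

M_5 = 71.40375.
L_5 = 56.43.
M_5 − L_5 = 14.97375.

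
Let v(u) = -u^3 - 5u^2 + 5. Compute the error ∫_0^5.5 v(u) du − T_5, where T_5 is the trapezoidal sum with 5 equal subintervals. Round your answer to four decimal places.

Exact integral: ∫_0^5.5 v(u) du ≈ -478.557292.
T_5 = -493.25375.
Error ≈ -478.557292 − (-493.25375) ≈ 14.6965.

14.6965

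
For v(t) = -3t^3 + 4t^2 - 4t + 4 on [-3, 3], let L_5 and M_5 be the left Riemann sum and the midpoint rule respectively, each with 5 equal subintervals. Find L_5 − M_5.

L_5 = 213.36.
M_5 = 93.12.
L_5 − M_5 = 120.24.

120.24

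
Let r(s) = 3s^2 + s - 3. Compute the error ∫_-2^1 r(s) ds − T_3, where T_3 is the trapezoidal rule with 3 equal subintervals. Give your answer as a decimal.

Exact integral: ∫_-2^1 r(s) ds = -1.5.
T_3 = 0.
Error = -1.5 − 0 = -1.5.

-1.5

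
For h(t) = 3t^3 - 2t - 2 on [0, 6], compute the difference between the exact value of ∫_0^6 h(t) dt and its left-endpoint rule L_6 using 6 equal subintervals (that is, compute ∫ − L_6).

291

Exact integral: ∫_0^6 h(t) dt = 924.
L_6 = 633.
Error = 924 − 633 = 291.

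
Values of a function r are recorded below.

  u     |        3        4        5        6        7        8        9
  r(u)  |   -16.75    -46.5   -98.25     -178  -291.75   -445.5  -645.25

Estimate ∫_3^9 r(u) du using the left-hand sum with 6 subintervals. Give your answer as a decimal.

-1076.75

Δu = 1.
Sum = 1·[(-16.75) + (-46.5) + (-98.25) + (-178) + (-291.75) + (-445.5)] = -1076.75.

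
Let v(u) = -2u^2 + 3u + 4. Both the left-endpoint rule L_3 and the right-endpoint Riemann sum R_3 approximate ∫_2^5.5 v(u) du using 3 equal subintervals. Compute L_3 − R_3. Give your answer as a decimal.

49

L_3 ≈ -29.2962963.
R_3 ≈ -78.2962963.
L_3 − R_3 = 49.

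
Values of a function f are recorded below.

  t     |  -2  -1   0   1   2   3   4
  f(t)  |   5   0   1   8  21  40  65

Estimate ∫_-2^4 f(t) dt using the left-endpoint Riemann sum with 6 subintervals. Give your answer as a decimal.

Δt = 1.
Sum = 1·[5 + 0 + 1 + 8 + 21 + 40] = 75.

75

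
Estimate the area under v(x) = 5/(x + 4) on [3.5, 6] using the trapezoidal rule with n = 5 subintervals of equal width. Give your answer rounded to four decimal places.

1.4392

Δx = (6 − 3.5)/5 = 0.5.
v(3.5) = 2/3, v(4) = 0.625, v(4.5) = 10/17, v(5) = 5/9, v(5.5) = 10/19, v(6) = 0.5.
T_5 = (Δx/2)·[v(x_0) + 2v(x_1) + ... + 2v(x_{4}) + v(x_5)].
Sum ≈ 1.4392.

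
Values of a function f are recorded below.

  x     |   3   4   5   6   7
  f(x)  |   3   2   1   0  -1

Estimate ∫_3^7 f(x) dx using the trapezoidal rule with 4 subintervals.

4

Δx = 1.
T_4 = (1/2)·[3 + 2·2 + 2·1 + 2·0 + (-1)] = 4.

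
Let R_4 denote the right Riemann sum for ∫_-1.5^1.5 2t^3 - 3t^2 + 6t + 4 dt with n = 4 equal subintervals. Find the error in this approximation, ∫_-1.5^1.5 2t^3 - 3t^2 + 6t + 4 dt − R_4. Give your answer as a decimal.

-10.96875

Exact integral: ∫_-1.5^1.5 f(t) dt = 5.25.
R_4 = 16.21875.
Error = 5.25 − 16.21875 = -10.96875.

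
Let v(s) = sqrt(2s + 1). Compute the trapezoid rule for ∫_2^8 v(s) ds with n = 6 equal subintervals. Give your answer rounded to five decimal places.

19.62050

Δs = (8 − 2)/6 = 1.
v(2) ≈ 2.23607, v(3) ≈ 2.64575, v(4) ≈ 3.00000, v(5) ≈ 3.31662, v(6) ≈ 3.60555, v(7) ≈ 3.87298, v(8) ≈ 4.12311.
T_6 = (Δs/2)·[v(s_0) + 2v(s_1) + ... + 2v(s_{5}) + v(s_6)].
Sum ≈ 19.62050.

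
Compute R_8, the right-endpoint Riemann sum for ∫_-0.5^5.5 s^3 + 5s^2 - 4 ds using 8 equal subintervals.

Δs = (5.5 − (-0.5))/8 = 0.75.
Right endpoints: 0.25, 1, 1.75, 2.5, 3.25, 4, 4.75, 5.5.
f(0.25) = -3.671875, f(1) = 2, f(1.75) = 16.671875, f(2.5) = 42.875, f(3.25) = 83.140625, f(4) = 140, f(4.75) = 215.984375, f(5.5) = 313.625.
Sum = Δs · [f(0.25) + f(1) + f(1.75) + ...].
Sum = 607.96875.

607.96875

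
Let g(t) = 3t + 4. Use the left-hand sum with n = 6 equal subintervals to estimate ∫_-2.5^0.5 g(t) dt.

0.75

Δt = (0.5 − (-2.5))/6 = 0.5.
Left endpoints: -2.5, -2, -1.5, -1, -0.5, 0.
g(-2.5) = -3.5, g(-2) = -2, g(-1.5) = -0.5, g(-1) = 1, g(-0.5) = 2.5, g(0) = 4.
Sum = Δt · [g(-2.5) + g(-2) + g(-1.5) + ...].
Sum = 0.75.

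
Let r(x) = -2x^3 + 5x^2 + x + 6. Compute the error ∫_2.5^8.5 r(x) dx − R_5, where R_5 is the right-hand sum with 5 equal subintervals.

Exact integral: ∫_2.5^8.5 r(x) dx = -1524.
R_5 = -2080.92.
Error = -1524 − (-2080.92) = 556.92.

556.92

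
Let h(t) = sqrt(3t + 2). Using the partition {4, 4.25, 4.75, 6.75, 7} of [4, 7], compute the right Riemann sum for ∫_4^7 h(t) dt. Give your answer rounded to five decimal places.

13.60865

Subinterval widths: 0.25, 0.5, 2, 0.25.
Right endpoints: 4.25, 4.75, 6.75, 7.
h(4.25) ≈ 3.84057, h(4.75) ≈ 4.03113, h(6.75) ≈ 4.71699, h(7) ≈ 4.79583.
Sum = Σ Δt_i · h(t_i).
Sum ≈ 13.60865.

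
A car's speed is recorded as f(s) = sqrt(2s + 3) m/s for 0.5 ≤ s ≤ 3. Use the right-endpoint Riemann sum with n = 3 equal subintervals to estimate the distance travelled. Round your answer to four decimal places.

6.7404

Δs = (3 − 0.5)/3 = 5/6.
Right endpoints: 4/3, 13/6, 3.
f(4/3) ≈ 2.3805, f(13/6) ≈ 2.7080, f(3) ≈ 3.0000.
Sum = Δs · [f(4/3) + f(13/6) + f(3)].
Sum ≈ 6.7404.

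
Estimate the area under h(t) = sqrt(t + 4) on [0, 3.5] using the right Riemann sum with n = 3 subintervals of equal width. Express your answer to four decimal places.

Δt = (3.5 − 0)/3 = 7/6.
Right endpoints: 7/6, 7/3, 3.5.
h(7/6) ≈ 2.2730, h(7/3) ≈ 2.5166, h(3.5) ≈ 2.7386.
Sum = Δt · [h(7/6) + h(7/3) + h(3.5)].
Sum ≈ 8.7830.

8.7830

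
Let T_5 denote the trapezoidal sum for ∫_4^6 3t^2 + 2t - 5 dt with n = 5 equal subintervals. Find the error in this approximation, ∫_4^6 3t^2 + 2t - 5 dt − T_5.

Exact integral: ∫_4^6 f(t) dt = 162.
T_5 = 162.16.
Error = 162 − 162.16 = -0.16.

-0.16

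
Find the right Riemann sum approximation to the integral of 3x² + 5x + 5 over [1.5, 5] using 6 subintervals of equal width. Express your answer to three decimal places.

221.606

Δx = (5 − 1.5)/6 = 7/12.
Right endpoints: 25/12, 8/3, 3.25, 23/6, 53/12, 5.
f(25/12) = 28.4375, f(8/3) = 119/3, f(3.25) = 52.9375, f(23/6) = 68.25, f(53/12) = 4109/48, f(5) = 105.
Sum = Δx · [f(25/12) + f(8/3) + f(3.25) + ...].
Sum ≈ 221.606.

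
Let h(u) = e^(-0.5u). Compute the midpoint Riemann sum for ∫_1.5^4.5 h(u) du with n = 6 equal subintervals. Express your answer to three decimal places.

0.732

Δu = (4.5 − 1.5)/6 = 0.5.
Midpoints: 1.75, 2.25, 2.75, 3.25, 3.75, 4.25.
h(1.75) ≈ 0.417, h(2.25) ≈ 0.325, h(2.75) ≈ 0.253, h(3.25) ≈ 0.197, h(3.75) ≈ 0.153, h(4.25) ≈ 0.119.
Sum = Δu · [h(1.75) + h(2.25) + h(2.75) + ...].
Sum ≈ 0.732.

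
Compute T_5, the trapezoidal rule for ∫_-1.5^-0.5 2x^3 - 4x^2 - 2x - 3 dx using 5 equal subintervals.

-7.9

Δx = (-0.5 − (-1.5))/5 = 0.2.
f(-1.5) = -15.75, f(-1.3) = -11.554, f(-1.1) = -8.302, f(-0.9) = -5.898, f(-0.7) = -4.246, f(-0.5) = -3.25.
T_5 = (Δx/2)·[f(x_0) + 2f(x_1) + ... + 2f(x_{4}) + f(x_5)].
Sum = -7.9.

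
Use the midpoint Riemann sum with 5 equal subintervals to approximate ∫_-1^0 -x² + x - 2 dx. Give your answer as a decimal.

Δx = (0 − (-1))/5 = 0.2.
Midpoints: -0.9, -0.7, -0.5, -0.3, -0.1.
f(-0.9) = -3.71, f(-0.7) = -3.19, f(-0.5) = -2.75, f(-0.3) = -2.39, f(-0.1) = -2.11.
Sum = Δx · [f(-0.9) + f(-0.7) + f(-0.5) + f(-0.3) + f(-0.1)].
Sum = -2.83.

-2.83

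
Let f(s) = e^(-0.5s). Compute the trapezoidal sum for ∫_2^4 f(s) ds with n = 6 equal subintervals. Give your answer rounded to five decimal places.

0.46616

Δs = (4 − 2)/6 = 1/3.
f(2) ≈ 0.36788, f(7/3) ≈ 0.31140, f(8/3) ≈ 0.26360, f(3) ≈ 0.22313, f(10/3) ≈ 0.18888, f(11/3) ≈ 0.15988, f(4) ≈ 0.13534.
T_6 = (Δs/2)·[f(s_0) + 2f(s_1) + ... + 2f(s_{5}) + f(s_6)].
Sum ≈ 0.46616.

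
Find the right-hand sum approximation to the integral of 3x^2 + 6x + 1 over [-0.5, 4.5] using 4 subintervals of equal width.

216.40625

Δx = (4.5 − (-0.5))/4 = 1.25.
Right endpoints: 0.75, 2, 3.25, 4.5.
f(0.75) = 7.1875, f(2) = 25, f(3.25) = 52.1875, f(4.5) = 88.75.
Sum = Δx · [f(0.75) + f(2) + f(3.25) + f(4.5)].
Sum = 216.40625.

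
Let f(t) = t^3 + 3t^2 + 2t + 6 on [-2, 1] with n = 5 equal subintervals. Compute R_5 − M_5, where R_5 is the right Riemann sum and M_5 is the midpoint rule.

2.205

R_5 = 22.32.
M_5 = 20.115.
R_5 − M_5 = 2.205.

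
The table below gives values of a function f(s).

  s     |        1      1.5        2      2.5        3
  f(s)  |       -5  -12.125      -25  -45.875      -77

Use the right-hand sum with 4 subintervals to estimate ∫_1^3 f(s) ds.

Δs = 0.5.
Sum = 0.5·[(-12.125) + (-25) + (-45.875) + (-77)] = -80.

-80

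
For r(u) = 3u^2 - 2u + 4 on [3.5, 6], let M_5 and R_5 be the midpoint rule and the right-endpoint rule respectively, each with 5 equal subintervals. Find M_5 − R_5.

M_5 = 159.21875.
R_5 = 176.25.
M_5 − R_5 = -17.03125.

-17.03125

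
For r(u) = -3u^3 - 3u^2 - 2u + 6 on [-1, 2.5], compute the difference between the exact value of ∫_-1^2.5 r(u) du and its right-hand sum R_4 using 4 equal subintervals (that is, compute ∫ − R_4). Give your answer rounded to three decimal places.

Exact integral: ∫_-1^2.5 r(u) du = -29.421875.
R_4 ≈ -65.54980.
Error ≈ -29.421875 − (-65.54980) ≈ 36.128.

36.128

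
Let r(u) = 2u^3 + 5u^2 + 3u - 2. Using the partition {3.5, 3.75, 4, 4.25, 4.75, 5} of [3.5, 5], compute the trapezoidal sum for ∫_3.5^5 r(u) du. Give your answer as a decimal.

Subinterval widths: 0.25, 0.25, 0.25, 0.5, 0.25.
r(3.5) = 155.5, r(3.75) = 185.03125, r(4) = 218, r(4.25) = 254.59375, r(4.75) = 339.40625, r(5) = 388.
On each subinterval the trapezoid contributes (Δu_i/2)·[r(u_{i-1}) + r(u_i)].
Sum = 391.4453125.

391.4453125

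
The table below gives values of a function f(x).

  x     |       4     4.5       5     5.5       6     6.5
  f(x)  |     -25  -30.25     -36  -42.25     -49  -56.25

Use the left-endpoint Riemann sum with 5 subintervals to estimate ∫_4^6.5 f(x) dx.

-91.25

Δx = 0.5.
Sum = 0.5·[(-25) + (-30.25) + (-36) + (-42.25) + (-49)] = -91.25.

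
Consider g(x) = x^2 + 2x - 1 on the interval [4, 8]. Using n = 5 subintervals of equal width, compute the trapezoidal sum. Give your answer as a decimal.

Δx = (8 − 4)/5 = 0.8.
g(4) = 23, g(4.8) = 31.64, g(5.6) = 41.56, g(6.4) = 52.76, g(7.2) = 65.24, g(8) = 79.
T_5 = (Δx/2)·[g(x_0) + 2g(x_1) + ... + 2g(x_{4}) + g(x_5)].
Sum = 193.76.

193.76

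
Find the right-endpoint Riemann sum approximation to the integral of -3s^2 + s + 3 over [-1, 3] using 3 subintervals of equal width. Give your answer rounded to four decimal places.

-28.8889

Δs = (3 − (-1))/3 = 4/3.
Right endpoints: 1/3, 5/3, 3.
f(1/3) = 3, f(5/3) = -11/3, f(3) = -21.
Sum = Δs · [f(1/3) + f(5/3) + f(3)].
Sum ≈ -28.8889.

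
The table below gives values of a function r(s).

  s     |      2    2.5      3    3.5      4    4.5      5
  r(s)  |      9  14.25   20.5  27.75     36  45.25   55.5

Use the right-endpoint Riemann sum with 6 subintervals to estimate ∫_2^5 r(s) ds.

99.625

Δs = 0.5.
Sum = 0.5·[14.25 + 20.5 + 27.75 + 36 + 45.25 + 55.5] = 99.625.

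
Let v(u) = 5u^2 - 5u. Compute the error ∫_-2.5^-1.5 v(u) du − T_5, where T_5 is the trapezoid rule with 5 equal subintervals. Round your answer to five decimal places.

-0.03333

Exact integral: ∫_-2.5^-1.5 v(u) du ≈ 30.4166667.
T_5 = 30.45.
Error ≈ 30.4166667 − 30.45 ≈ -0.03333.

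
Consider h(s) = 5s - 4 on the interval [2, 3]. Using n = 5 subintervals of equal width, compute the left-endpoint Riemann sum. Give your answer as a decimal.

8

Δs = (3 − 2)/5 = 0.2.
Left endpoints: 2, 2.2, 2.4, 2.6, 2.8.
h(2) = 6, h(2.2) = 7, h(2.4) = 8, h(2.6) = 9, h(2.8) = 10.
Sum = Δs · [h(2) + h(2.2) + h(2.4) + h(2.6) + h(2.8)].
Sum = 8.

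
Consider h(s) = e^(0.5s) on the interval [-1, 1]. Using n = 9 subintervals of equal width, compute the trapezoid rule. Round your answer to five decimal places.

2.08653

Δs = (1 − (-1))/9 = 2/9.
h(-1) ≈ 0.60653, h(-7/9) ≈ 0.67781, h(-5/9) ≈ 0.75747, h(-1/3) ≈ 0.84648, h(-1/9) ≈ 0.94596, h(1/9) ≈ 1.05713, h(1/3) ≈ 1.18136, h(5/9) ≈ 1.32019, h(7/9) ≈ 1.47534, h(1) ≈ 1.64872.
T_9 = (Δs/2)·[h(s_0) + 2h(s_1) + ... + 2h(s_{8}) + h(s_9)].
Sum ≈ 2.08653.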